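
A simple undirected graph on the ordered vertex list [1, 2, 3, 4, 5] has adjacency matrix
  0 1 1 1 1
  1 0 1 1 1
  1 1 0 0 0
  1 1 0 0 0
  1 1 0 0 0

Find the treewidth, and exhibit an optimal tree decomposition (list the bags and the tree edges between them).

Treewidth 2.
One such decomposition:
Bags: B1 = {1, 2, 5}  B2 = {1, 2, 3}  B3 = {1, 2, 4}
Tree: B1–B2, B2–B3

Every bag has size at most 3, so the width is 3 − 1 = 2 and tw(G) ≤ 2. On the other hand G contains the 3-clique {1, 2, 3}. A clique must lie in a single bag of any decomposition, so no decomposition can have width below 2. Therefore the treewidth is 2.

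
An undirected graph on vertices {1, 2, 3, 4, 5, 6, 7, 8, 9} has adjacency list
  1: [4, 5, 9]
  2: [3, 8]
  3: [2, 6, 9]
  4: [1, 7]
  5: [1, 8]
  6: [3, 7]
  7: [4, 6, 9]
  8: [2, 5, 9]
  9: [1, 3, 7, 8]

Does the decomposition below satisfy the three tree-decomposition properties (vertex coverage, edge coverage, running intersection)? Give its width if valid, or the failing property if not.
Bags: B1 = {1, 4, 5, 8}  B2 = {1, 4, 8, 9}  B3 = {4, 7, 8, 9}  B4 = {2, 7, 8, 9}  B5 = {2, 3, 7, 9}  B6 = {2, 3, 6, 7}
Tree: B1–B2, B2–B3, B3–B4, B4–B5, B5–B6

Yes; width 3.

Every vertex of G appears in some bag (union = {1, 2, 3, 4, 5, 6, 7, 8, 9}); every edge is covered by a bag; and for each vertex v the set of bags containing v is connected in the bag tree. The decomposition is therefore valid. The largest bag has 4 vertices, so the width is 3.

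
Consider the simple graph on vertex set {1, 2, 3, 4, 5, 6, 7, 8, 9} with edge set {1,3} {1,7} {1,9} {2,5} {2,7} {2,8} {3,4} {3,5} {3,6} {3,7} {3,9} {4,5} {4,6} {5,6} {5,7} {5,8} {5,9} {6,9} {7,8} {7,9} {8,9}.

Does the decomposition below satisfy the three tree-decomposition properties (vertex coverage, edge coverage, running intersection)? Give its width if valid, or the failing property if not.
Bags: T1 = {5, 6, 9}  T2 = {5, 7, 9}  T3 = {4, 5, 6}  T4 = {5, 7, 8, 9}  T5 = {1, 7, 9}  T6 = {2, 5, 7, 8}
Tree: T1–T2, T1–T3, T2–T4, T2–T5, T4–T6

No — vertex 3 appears in no bag.

A tree decomposition must satisfy three properties: every vertex lies in some bag; for every edge, both endpoints lie together in some bag; and for every vertex, the bags containing it form a connected subtree. Here vertex 3 appears in no bag, so the decomposition is invalid.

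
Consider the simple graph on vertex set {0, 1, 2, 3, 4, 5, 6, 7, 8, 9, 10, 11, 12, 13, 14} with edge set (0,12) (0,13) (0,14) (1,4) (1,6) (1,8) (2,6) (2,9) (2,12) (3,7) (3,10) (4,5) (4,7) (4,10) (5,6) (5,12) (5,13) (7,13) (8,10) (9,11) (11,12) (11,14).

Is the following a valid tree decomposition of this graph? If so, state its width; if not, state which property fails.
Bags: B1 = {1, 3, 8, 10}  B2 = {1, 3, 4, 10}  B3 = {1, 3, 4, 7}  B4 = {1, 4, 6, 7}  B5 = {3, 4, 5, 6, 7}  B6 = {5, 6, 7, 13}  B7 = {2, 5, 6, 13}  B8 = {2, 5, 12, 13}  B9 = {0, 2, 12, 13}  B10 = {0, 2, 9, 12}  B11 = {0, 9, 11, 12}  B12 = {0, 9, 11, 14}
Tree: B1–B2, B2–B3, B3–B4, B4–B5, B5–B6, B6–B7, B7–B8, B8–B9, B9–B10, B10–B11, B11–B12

A tree decomposition must satisfy three properties: every vertex lies in some bag; for every edge, both endpoints lie together in some bag; and for every vertex, the bags containing it form a connected subtree. Here bags containing vertex 3 are not connected in the tree, so the decomposition is invalid.

No — bags containing vertex 3 are not connected in the tree.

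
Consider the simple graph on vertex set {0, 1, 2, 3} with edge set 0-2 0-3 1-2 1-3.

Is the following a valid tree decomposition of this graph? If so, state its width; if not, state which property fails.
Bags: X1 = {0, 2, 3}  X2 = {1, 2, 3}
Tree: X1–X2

Yes; width 2.

Every vertex of G appears in some bag (union = {0, 1, 2, 3}); every edge is covered by a bag; and for each vertex v the set of bags containing v is connected in the bag tree. The decomposition is therefore valid. The largest bag has 3 vertices, so the width is 2.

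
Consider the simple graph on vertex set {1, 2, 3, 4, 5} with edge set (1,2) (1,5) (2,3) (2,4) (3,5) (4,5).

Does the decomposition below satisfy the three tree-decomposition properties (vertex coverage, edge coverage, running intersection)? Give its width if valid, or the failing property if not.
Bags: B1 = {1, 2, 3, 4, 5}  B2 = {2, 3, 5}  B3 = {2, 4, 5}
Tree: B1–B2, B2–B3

A tree decomposition must satisfy three properties: every vertex lies in some bag; for every edge, both endpoints lie together in some bag; and for every vertex, the bags containing it form a connected subtree. Here bags containing vertex 4 are not connected in the tree, so the decomposition is invalid.

No — bags containing vertex 4 are not connected in the tree.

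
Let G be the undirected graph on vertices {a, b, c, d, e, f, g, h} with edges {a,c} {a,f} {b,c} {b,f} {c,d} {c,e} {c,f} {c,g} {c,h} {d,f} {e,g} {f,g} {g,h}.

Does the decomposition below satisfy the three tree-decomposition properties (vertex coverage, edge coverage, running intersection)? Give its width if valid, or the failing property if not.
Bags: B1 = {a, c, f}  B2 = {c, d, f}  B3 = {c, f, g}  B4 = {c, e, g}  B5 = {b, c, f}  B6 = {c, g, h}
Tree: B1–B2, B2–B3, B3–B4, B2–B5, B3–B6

Checking the three conditions: (i) the bags cover all of {a, b, c, d, e, f, g, h}; (ii) for each edge, some bag contains both endpoints; (iii) the bags containing any fixed vertex form a subtree. All hold, so the decomposition is valid with width 3 − 1 = 2.

Yes; width 2.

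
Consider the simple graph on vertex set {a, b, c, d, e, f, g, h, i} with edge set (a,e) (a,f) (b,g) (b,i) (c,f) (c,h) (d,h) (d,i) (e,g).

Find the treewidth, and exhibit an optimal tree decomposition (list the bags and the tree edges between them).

Each bag holds 3 vertices, so the decomposition has width 2, which upper-bounds the treewidth. Since c–h–d–i–b–g–e–a–f–c is a cycle in G, G is not acyclic. Forests are exactly the graphs of treewidth ≤ 1, so tw(G) ≥ 2. Hence tw(G) = 2 exactly.

Treewidth 2.
Bags: B1 = {c, d, h}  B2 = {c, d, i}  B3 = {b, c, i}  B4 = {b, c, g}  B5 = {c, e, g}  B6 = {a, c, e}  B7 = {a, c, f}
Tree: B1–B2, B2–B3, B3–B4, B4–B5, B5–B6, B6–B7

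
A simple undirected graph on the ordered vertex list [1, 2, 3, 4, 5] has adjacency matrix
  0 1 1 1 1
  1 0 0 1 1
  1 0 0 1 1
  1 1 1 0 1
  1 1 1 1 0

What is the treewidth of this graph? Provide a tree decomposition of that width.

Treewidth 3.
One such decomposition:
Bags: B1 = {1, 3, 4, 5}  B2 = {1, 2, 4, 5}
Tree: B1–B2

The largest bag has 4 vertices, giving width 3; this decomposition certifies tw(G) ≤ 3. On the other hand G contains the 4-clique {1, 2, 4, 5}. A clique must lie in a single bag of any decomposition, so no decomposition can have width below 3. Hence tw(G) = 3 exactly.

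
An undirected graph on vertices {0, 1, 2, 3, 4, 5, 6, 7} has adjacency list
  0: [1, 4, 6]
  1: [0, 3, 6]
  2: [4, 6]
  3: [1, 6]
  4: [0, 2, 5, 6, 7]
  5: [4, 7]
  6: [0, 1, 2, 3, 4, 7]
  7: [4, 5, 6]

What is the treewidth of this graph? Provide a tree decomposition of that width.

Treewidth 2.
Bags: B1 = {1, 3, 6}  B2 = {0, 1, 6}  B3 = {0, 4, 6}  B4 = {4, 6, 7}  B5 = {4, 5, 7}  B6 = {2, 4, 6}
Tree: B1–B2, B2–B3, B3–B4, B4–B5, B3–B6

The largest bag has 3 vertices, giving width 2; this decomposition certifies tw(G) ≤ 2. On the other hand G contains the 3-clique {4, 5, 7}. A clique must lie in a single bag of any decomposition, so no decomposition can have width below 2. Combining the bounds, tw(G) = 2.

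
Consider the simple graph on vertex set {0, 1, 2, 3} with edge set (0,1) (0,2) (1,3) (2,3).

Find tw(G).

2

A width-2 tree decomposition is:
Bags: B1 = {0, 1, 3}  B2 = {0, 2, 3}
Tree: B1–B2
Each bag holds 3 vertices, so the decomposition has width 2, which upper-bounds the treewidth. For the lower bound, G contains the cycle 0–1–3–2–0, so G is not a forest; only forests have treewidth ≤ 1, hence tw(G) ≥ 2. Hence tw(G) = 2 exactly.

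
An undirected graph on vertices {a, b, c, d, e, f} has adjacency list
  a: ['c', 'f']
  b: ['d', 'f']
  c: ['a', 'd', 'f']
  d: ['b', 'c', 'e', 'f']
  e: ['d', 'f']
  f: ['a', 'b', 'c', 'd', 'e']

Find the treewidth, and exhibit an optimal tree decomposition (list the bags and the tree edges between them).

Every bag has size at most 3, so the width is 3 − 1 = 2 and tw(G) ≤ 2. Conversely, {d, e, f} is a clique of size 3, and the vertices of any clique must share a bag in every tree decomposition; so some bag has ≥ 3 vertices and tw(G) ≥ 2. The upper and lower bounds meet at 2, so that is the treewidth.

Treewidth 2.
One optimal decomposition is:
Bags: B1 = {c, d, f}  B2 = {b, d, f}  B3 = {d, e, f}  B4 = {a, c, f}
Tree: B1–B2, B1–B3, B1–B4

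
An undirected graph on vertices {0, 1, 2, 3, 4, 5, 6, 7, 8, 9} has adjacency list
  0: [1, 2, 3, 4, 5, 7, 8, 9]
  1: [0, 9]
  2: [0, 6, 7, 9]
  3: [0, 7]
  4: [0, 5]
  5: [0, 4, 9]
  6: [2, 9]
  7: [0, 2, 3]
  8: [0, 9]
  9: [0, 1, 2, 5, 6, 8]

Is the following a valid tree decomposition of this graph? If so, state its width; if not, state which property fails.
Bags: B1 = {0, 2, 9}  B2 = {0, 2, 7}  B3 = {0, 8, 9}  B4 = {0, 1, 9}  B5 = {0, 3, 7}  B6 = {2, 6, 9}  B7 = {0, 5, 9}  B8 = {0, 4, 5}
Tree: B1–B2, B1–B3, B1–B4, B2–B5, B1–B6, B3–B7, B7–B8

Checking the three conditions: (i) the bags cover all of {0, 1, 2, 3, 4, 5, 6, 7, 8, 9}; (ii) for each edge, some bag contains both endpoints; (iii) the bags containing any fixed vertex form a subtree. All hold, so the decomposition is valid with width 3 − 1 = 2.

Yes; width 2.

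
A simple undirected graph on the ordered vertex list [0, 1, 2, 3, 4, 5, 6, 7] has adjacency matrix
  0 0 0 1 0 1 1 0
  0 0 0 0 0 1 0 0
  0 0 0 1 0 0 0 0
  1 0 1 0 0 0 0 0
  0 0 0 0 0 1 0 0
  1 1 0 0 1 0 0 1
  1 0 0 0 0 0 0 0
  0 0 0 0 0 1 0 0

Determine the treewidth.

1

A width-1 tree decomposition is:
Bags: B1 = {0, 3}  B2 = {0, 5}  B3 = {0, 6}  B4 = {2, 3}  B5 = {4, 5}  B6 = {5, 7}  B7 = {1, 5}
Tree: B1–B2, B1–B3, B1–B4, B2–B5, B5–B6, B6–B7
Every bag has size at most 2, so the width is 2 − 1 = 1 and tw(G) ≤ 1. Any graph with an edge has treewidth ≥ 1, and G has the edge 0–3. Combining the bounds, tw(G) = 1.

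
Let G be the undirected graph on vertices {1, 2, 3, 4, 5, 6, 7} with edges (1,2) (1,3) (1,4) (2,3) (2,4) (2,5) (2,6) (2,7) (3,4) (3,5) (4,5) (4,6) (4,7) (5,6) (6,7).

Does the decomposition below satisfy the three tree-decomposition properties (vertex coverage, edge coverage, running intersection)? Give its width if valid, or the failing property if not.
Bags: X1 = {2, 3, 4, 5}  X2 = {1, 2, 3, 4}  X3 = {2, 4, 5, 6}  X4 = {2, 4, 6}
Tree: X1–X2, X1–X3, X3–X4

A tree decomposition must satisfy three properties: every vertex lies in some bag; for every edge, both endpoints lie together in some bag; and for every vertex, the bags containing it form a connected subtree. Here vertex 7 appears in no bag, so the decomposition is invalid.

No — vertex 7 appears in no bag.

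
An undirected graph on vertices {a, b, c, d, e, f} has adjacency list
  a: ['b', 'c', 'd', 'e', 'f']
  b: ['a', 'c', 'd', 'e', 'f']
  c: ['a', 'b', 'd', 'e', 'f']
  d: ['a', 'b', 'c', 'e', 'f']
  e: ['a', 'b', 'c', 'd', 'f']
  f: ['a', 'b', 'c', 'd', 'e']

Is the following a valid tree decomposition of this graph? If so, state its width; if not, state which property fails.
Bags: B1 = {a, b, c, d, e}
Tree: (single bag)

No — vertex f appears in no bag.

A tree decomposition must satisfy three properties: every vertex lies in some bag; for every edge, both endpoints lie together in some bag; and for every vertex, the bags containing it form a connected subtree. Here vertex f appears in no bag, so the decomposition is invalid.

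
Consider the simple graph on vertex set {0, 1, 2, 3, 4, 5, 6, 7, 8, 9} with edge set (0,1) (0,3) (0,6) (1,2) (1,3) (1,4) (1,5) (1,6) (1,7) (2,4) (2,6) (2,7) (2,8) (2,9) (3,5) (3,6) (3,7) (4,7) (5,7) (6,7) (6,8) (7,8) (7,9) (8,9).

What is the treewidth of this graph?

A width-3 tree decomposition is:
Bags: B1 = {1, 3, 6, 7}  B2 = {0, 1, 3, 6}  B3 = {1, 2, 6, 7}  B4 = {1, 3, 5, 7}  B5 = {1, 2, 4, 7}  B6 = {2, 6, 7, 8}  B7 = {2, 7, 8, 9}
Tree: B1–B2, B1–B3, B1–B4, B3–B5, B3–B6, B6–B7
The largest bag has 4 vertices, giving width 3; this decomposition certifies tw(G) ≤ 3. For the lower bound, the 4 vertices {0, 1, 3, 6} are pairwise adjacent, and any tree decomposition puts a clique entirely inside one bag — forcing width ≥ 3. Combining the bounds, tw(G) = 3.

3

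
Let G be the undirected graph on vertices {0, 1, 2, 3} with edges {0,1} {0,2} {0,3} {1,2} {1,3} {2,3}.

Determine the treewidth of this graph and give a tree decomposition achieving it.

With just one bag of size 4, the width is 4 − 1 = 3, so tw(G) ≤ 3. On the other hand G contains the 4-clique {0, 1, 2, 3}. A clique must lie in a single bag of any decomposition, so no decomposition can have width below 3. Hence tw(G) = 3 exactly.

Treewidth 3.
One such decomposition:
Bags: B1 = {0, 1, 2, 3}
Tree: (single bag)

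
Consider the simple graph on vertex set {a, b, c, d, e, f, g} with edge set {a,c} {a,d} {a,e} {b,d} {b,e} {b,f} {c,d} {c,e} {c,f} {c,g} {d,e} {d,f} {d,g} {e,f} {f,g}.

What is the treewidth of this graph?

3

A width-3 tree decomposition is:
Bags: B1 = {c, d, e, f}  B2 = {b, d, e, f}  B3 = {c, d, f, g}  B4 = {a, c, d, e}
Tree: B1–B2, B1–B3, B1–B4
Each bag holds 4 vertices, so the decomposition has width 3, which upper-bounds the treewidth. On the other hand G contains the 4-clique {a, c, d, e}. A clique must lie in a single bag of any decomposition, so no decomposition can have width below 3. The upper and lower bounds meet at 3, so that is the treewidth.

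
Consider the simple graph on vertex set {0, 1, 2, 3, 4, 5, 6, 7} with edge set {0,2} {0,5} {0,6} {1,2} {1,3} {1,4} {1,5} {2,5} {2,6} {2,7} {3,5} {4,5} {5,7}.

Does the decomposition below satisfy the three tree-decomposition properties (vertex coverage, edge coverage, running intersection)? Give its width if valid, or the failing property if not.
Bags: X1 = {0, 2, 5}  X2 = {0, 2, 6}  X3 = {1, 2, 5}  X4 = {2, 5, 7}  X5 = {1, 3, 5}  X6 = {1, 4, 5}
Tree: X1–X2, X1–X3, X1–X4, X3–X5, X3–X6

Checking the three conditions: (i) the bags cover all of {0, 1, 2, 3, 4, 5, 6, 7}; (ii) for each edge, some bag contains both endpoints; (iii) the bags containing any fixed vertex form a subtree. All hold, so the decomposition is valid with width 3 − 1 = 2.

Yes; width 2.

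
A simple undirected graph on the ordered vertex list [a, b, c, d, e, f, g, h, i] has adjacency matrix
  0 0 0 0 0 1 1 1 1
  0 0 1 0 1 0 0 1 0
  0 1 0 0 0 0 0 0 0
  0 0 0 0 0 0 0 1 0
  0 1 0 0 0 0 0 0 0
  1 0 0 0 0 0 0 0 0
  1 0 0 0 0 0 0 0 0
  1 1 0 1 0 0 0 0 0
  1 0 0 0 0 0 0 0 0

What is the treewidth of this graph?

A width-1 tree decomposition is:
Bags: B1 = {b, h}  B2 = {b, e}  B3 = {a, h}  B4 = {a, f}  B5 = {b, c}  B6 = {d, h}  B7 = {a, i}  B8 = {a, g}
Tree: B1–B2, B1–B3, B3–B4, B2–B5, B1–B6, B4–B7, B3–B8
Every bag has size at most 2, so the width is 2 − 1 = 1 and tw(G) ≤ 1. G has an edge, so its treewidth is at least 1. Combining the bounds, tw(G) = 1.

1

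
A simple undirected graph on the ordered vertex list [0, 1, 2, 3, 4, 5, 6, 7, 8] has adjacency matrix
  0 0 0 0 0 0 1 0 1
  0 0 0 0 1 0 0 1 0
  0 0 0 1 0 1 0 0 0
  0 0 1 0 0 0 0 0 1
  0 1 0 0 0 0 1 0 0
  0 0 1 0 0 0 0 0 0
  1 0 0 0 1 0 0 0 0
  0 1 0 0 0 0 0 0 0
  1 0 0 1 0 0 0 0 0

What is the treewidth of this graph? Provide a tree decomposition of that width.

Every bag has size at most 2, so the width is 2 − 1 = 1 and tw(G) ≤ 1. Since G has at least one edge (e.g. 5–2), it is not an edgeless graph, so tw(G) ≥ 1. The upper and lower bounds meet at 1, so that is the treewidth.

Treewidth 1.
One optimal decomposition is:
Bags: B1 = {2, 5}  B2 = {2, 3}  B3 = {3, 8}  B4 = {0, 8}  B5 = {0, 6}  B6 = {4, 6}  B7 = {1, 4}  B8 = {1, 7}
Tree: B1–B2, B2–B3, B3–B4, B4–B5, B5–B6, B6–B7, B7–B8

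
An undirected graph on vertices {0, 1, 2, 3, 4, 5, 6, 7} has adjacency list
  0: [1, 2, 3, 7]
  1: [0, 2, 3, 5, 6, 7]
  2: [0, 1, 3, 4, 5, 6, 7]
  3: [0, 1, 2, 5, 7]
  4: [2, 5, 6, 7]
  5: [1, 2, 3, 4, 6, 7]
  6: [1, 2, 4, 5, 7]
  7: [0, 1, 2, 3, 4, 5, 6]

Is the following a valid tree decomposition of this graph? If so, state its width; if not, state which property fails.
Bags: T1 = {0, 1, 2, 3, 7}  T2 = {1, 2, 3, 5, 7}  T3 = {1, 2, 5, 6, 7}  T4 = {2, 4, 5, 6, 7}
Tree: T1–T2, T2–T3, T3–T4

Every vertex of G appears in some bag (union = {0, 1, 2, 3, 4, 5, 6, 7}); every edge is covered by a bag; and for each vertex v the set of bags containing v is connected in the bag tree. The decomposition is therefore valid. The largest bag has 5 vertices, so the width is 4.

Yes; width 4.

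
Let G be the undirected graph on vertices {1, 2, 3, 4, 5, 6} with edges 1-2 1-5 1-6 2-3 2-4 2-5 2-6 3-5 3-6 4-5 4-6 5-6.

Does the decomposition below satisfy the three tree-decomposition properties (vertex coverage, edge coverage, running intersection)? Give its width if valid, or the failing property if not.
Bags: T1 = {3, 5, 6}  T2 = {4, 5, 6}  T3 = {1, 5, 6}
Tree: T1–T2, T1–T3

A tree decomposition must satisfy three properties: every vertex lies in some bag; for every edge, both endpoints lie together in some bag; and for every vertex, the bags containing it form a connected subtree. Here vertex 2 appears in no bag, so the decomposition is invalid.

No — vertex 2 appears in no bag.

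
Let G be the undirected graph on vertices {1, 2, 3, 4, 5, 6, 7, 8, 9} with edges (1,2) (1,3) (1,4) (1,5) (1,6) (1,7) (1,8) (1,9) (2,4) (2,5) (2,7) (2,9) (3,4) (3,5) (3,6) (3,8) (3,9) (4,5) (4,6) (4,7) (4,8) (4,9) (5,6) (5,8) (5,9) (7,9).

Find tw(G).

4

A width-4 tree decomposition is:
Bags: B1 = {1, 3, 4, 5, 8}  B2 = {1, 3, 4, 5, 9}  B3 = {1, 2, 4, 5, 9}  B4 = {1, 3, 4, 5, 6}  B5 = {1, 2, 4, 7, 9}
Tree: B1–B2, B2–B3, B1–B4, B3–B5
Every bag has size at most 5, so the width is 5 − 1 = 4 and tw(G) ≤ 4. For the lower bound, the 5 vertices {1, 2, 4, 5, 9} are pairwise adjacent, and any tree decomposition puts a clique entirely inside one bag — forcing width ≥ 4. Combining the bounds, tw(G) = 4.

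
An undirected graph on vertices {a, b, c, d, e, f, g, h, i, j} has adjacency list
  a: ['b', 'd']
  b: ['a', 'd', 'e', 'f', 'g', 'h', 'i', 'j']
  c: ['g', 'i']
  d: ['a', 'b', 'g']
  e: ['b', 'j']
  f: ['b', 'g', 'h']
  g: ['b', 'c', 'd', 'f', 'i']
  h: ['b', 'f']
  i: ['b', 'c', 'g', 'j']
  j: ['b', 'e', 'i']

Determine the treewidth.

A width-2 tree decomposition is:
Bags: B1 = {b, d, g}  B2 = {b, g, i}  B3 = {c, g, i}  B4 = {b, f, g}  B5 = {a, b, d}  B6 = {b, i, j}  B7 = {b, f, h}  B8 = {b, e, j}
Tree: B1–B2, B2–B3, B1–B4, B1–B5, B2–B6, B4–B7, B6–B8
Each bag holds 3 vertices, so the decomposition has width 2, which upper-bounds the treewidth. For the lower bound, the 3 vertices {c, g, i} are pairwise adjacent, and any tree decomposition puts a clique entirely inside one bag — forcing width ≥ 2. Hence tw(G) = 2 exactly.

2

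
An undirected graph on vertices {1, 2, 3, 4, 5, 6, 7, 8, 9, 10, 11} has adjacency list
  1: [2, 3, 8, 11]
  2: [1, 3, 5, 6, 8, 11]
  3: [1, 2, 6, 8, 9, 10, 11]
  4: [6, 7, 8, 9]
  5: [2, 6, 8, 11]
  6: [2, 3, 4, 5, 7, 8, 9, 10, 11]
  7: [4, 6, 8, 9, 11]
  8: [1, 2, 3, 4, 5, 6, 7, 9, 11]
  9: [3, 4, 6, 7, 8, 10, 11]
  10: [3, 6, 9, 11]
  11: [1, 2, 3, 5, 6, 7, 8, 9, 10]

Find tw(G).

A width-4 tree decomposition is:
Bags: B1 = {3, 6, 8, 9, 11}  B2 = {2, 3, 6, 8, 11}  B3 = {6, 7, 8, 9, 11}  B4 = {2, 5, 6, 8, 11}  B5 = {3, 6, 9, 10, 11}  B6 = {4, 6, 7, 8, 9}  B7 = {1, 2, 3, 8, 11}
Tree: B1–B2, B1–B3, B2–B4, B1–B5, B3–B6, B2–B7
Each bag holds 5 vertices, so the decomposition has width 4, which upper-bounds the treewidth. Conversely, {1, 2, 3, 8, 11} is a clique of size 5, and the vertices of any clique must share a bag in every tree decomposition; so some bag has ≥ 5 vertices and tw(G) ≥ 4. Combining the bounds, tw(G) = 4.

4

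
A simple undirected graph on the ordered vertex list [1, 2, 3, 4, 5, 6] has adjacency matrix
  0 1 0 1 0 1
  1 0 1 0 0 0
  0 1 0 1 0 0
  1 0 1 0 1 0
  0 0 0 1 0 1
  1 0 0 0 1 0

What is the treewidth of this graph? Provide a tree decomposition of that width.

Treewidth 2.
Bags: B1 = {4, 5, 6}  B2 = {1, 4, 6}  B3 = {1, 3, 4}  B4 = {1, 2, 3}
Tree: B1–B2, B2–B3, B3–B4

The largest bag has 3 vertices, giving width 2; this decomposition certifies tw(G) ≤ 2. The edges 5–6–1–4–5 form a cycle, so G is not a tree and its treewidth is at least 2. Hence tw(G) = 2 exactly.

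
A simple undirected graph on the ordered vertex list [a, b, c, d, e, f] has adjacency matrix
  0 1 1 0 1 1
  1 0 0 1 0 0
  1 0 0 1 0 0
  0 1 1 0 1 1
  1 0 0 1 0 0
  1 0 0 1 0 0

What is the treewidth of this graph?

2

A width-2 tree decomposition is:
Bags: B1 = {a, d, e}  B2 = {a, d, f}  B3 = {a, b, d}  B4 = {a, c, d}
Tree: B1–B2, B2–B3, B3–B4
Each bag holds 3 vertices, so the decomposition has width 2, which upper-bounds the treewidth. For the lower bound, G contains the cycle e–a–f–d–e, so G is not a forest; only forests have treewidth ≤ 1, hence tw(G) ≥ 2. Hence tw(G) = 2 exactly.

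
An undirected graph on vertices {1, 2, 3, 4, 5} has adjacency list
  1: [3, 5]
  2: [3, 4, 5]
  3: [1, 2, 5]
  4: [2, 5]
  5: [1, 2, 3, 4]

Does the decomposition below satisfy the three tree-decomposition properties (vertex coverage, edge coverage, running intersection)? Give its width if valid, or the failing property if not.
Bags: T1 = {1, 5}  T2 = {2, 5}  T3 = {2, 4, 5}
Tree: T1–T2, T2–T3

A tree decomposition must satisfy three properties: every vertex lies in some bag; for every edge, both endpoints lie together in some bag; and for every vertex, the bags containing it form a connected subtree. Here vertex 3 appears in no bag, so the decomposition is invalid.

No — vertex 3 appears in no bag.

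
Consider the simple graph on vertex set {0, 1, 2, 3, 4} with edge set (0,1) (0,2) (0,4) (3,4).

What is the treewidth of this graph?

A width-1 tree decomposition is:
Bags: B1 = {0, 4}  B2 = {3, 4}  B3 = {0, 1}  B4 = {0, 2}
Tree: B1–B2, B1–B3, B3–B4
Each bag holds 2 vertices, so the decomposition has width 1, which upper-bounds the treewidth. G has an edge, so its treewidth is at least 1. The upper and lower bounds meet at 1, so that is the treewidth.

1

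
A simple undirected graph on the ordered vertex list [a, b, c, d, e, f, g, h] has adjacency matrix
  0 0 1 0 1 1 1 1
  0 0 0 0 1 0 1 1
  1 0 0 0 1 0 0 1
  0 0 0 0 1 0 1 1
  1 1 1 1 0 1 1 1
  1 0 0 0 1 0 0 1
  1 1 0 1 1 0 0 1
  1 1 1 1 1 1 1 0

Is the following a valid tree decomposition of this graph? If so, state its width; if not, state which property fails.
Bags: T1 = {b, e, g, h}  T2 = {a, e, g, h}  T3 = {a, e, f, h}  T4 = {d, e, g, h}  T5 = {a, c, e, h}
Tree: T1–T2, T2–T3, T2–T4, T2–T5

Yes; width 3.

Checking the three conditions: (i) the bags cover all of {a, b, c, d, e, f, g, h}; (ii) for each edge, some bag contains both endpoints; (iii) the bags containing any fixed vertex form a subtree. All hold, so the decomposition is valid with width 4 − 1 = 3.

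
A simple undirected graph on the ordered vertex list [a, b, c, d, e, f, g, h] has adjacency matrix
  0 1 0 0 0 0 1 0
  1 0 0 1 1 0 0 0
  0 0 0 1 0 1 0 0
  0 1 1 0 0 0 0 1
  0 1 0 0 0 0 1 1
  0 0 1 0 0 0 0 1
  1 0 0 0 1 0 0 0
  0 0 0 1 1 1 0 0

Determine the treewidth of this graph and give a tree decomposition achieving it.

Treewidth 2.
One such decomposition:
Bags: B1 = {a, b, g}  B2 = {b, e, g}  B3 = {b, d, e}  B4 = {d, e, h}  B5 = {c, d, h}  B6 = {c, f, h}
Tree: B1–B2, B2–B3, B3–B4, B4–B5, B5–B6

The largest bag has 3 vertices, giving width 2; this decomposition certifies tw(G) ≤ 2. The edges a–g–e–b–a form a cycle, so G is not a tree and its treewidth is at least 2. The upper and lower bounds meet at 2, so that is the treewidth.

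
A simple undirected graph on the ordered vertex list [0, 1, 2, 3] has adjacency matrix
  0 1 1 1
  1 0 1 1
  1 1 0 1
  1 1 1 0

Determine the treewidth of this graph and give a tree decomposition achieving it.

Treewidth 3.
One optimal decomposition is:
Bags: B1 = {0, 1, 2, 3}
Tree: (single bag)

A single bag containing all 4 vertices is trivially a valid decomposition of width 3. Conversely, {0, 1, 2, 3} is a clique of size 4, and the vertices of any clique must share a bag in every tree decomposition; so some bag has ≥ 4 vertices and tw(G) ≥ 3. Therefore the treewidth is 3.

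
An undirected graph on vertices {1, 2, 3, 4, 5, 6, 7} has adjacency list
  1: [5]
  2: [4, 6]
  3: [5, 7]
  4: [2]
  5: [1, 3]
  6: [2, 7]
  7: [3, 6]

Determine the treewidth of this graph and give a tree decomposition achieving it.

The largest bag has 2 vertices, giving width 1; this decomposition certifies tw(G) ≤ 1. G has an edge, so its treewidth is at least 1. Therefore the treewidth is 1.

Treewidth 1.
One optimal decomposition is:
Bags: B1 = {2, 4}  B2 = {2, 6}  B3 = {6, 7}  B4 = {3, 7}  B5 = {3, 5}  B6 = {1, 5}
Tree: B1–B2, B2–B3, B3–B4, B4–B5, B5–B6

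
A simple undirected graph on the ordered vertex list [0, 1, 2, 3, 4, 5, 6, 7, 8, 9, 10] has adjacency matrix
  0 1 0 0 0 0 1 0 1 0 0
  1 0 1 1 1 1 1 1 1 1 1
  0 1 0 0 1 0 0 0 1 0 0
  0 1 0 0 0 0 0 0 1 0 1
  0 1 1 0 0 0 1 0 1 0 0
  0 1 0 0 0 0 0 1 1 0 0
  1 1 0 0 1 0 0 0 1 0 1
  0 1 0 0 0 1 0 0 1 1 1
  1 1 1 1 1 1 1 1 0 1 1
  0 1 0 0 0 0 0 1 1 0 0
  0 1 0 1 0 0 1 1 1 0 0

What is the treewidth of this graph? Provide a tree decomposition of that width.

Treewidth 3.
Bags: B1 = {1, 6, 8, 10}  B2 = {1, 7, 8, 10}  B3 = {1, 5, 7, 8}  B4 = {1, 4, 6, 8}  B5 = {1, 2, 4, 8}  B6 = {1, 3, 8, 10}  B7 = {0, 1, 6, 8}  B8 = {1, 7, 8, 9}
Tree: B1–B2, B2–B3, B1–B4, B4–B5, B2–B6, B4–B7, B2–B8

Every bag has size at most 4, so the width is 4 − 1 = 3 and tw(G) ≤ 3. Conversely, {1, 2, 4, 8} is a clique of size 4, and the vertices of any clique must share a bag in every tree decomposition; so some bag has ≥ 4 vertices and tw(G) ≥ 3. Combining the bounds, tw(G) = 3.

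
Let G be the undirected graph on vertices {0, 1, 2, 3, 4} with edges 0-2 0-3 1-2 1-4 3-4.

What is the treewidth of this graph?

2

A width-2 tree decomposition is:
Bags: B1 = {0, 3, 4}  B2 = {0, 1, 4}  B3 = {0, 1, 2}
Tree: B1–B2, B2–B3
Each bag holds 3 vertices, so the decomposition has width 2, which upper-bounds the treewidth. For the lower bound, G contains the cycle 0–3–4–1–2–0, so G is not a forest; only forests have treewidth ≤ 1, hence tw(G) ≥ 2. Therefore the treewidth is 2.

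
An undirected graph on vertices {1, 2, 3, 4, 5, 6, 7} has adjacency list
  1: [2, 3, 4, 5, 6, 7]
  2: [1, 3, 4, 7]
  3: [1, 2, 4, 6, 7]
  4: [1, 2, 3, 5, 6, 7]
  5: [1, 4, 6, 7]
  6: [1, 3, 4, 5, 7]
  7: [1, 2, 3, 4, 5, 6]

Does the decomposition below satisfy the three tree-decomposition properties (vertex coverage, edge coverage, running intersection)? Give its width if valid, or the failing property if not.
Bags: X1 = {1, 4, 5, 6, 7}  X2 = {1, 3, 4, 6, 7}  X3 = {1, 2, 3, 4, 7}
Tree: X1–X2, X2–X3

Checking the three conditions: (i) the bags cover all of {1, 2, 3, 4, 5, 6, 7}; (ii) for each edge, some bag contains both endpoints; (iii) the bags containing any fixed vertex form a subtree. All hold, so the decomposition is valid with width 5 − 1 = 4.

Yes; width 4.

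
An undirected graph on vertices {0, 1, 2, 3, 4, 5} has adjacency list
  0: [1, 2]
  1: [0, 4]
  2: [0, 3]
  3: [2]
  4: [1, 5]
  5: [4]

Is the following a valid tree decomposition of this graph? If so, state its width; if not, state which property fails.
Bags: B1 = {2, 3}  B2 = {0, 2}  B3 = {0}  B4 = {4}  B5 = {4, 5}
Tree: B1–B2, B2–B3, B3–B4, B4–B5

No — vertex 1 appears in no bag.

A tree decomposition must satisfy three properties: every vertex lies in some bag; for every edge, both endpoints lie together in some bag; and for every vertex, the bags containing it form a connected subtree. Here vertex 1 appears in no bag, so the decomposition is invalid.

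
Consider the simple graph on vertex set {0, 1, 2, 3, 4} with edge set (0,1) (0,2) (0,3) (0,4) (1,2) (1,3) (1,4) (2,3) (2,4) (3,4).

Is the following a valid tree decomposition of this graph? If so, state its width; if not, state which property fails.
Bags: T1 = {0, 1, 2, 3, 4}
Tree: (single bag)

Yes; width 4.

Every vertex of G appears in some bag (union = {0, 1, 2, 3, 4}); every edge is covered by a bag; and for each vertex v the set of bags containing v is connected in the bag tree. The decomposition is therefore valid. The largest bag has 5 vertices, so the width is 4.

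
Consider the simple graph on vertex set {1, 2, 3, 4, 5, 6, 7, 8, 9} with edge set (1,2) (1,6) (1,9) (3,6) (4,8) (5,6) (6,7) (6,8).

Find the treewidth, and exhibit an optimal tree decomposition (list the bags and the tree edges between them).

Every bag has size at most 2, so the width is 2 − 1 = 1 and tw(G) ≤ 1. G has an edge, so its treewidth is at least 1. Therefore the treewidth is 1.

Treewidth 1.
One optimal decomposition is:
Bags: B1 = {6, 8}  B2 = {5, 6}  B3 = {1, 6}  B4 = {1, 2}  B5 = {1, 9}  B6 = {3, 6}  B7 = {6, 7}  B8 = {4, 8}
Tree: B1–B2, B1–B3, B3–B4, B4–B5, B2–B6, B2–B7, B1–B8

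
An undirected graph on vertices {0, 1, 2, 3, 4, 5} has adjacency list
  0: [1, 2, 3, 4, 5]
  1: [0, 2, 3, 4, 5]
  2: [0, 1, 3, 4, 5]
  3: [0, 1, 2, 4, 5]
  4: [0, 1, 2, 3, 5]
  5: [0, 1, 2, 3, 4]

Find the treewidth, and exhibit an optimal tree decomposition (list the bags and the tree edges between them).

Treewidth 5.
One optimal decomposition is:
Bags: B1 = {0, 1, 2, 3, 4, 5}
Tree: (single bag)

A single bag containing all 6 vertices is trivially a valid decomposition of width 5. Conversely, {0, 1, 2, 3, 4, 5} is a clique of size 6, and the vertices of any clique must share a bag in every tree decomposition; so some bag has ≥ 6 vertices and tw(G) ≥ 5. The upper and lower bounds meet at 5, so that is the treewidth.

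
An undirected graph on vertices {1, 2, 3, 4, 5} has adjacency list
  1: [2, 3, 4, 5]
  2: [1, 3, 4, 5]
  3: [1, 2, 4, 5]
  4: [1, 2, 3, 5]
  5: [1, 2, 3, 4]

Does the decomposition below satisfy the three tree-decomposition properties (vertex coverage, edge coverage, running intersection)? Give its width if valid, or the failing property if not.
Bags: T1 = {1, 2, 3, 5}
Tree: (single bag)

No — vertex 4 appears in no bag.

A tree decomposition must satisfy three properties: every vertex lies in some bag; for every edge, both endpoints lie together in some bag; and for every vertex, the bags containing it form a connected subtree. Here vertex 4 appears in no bag, so the decomposition is invalid.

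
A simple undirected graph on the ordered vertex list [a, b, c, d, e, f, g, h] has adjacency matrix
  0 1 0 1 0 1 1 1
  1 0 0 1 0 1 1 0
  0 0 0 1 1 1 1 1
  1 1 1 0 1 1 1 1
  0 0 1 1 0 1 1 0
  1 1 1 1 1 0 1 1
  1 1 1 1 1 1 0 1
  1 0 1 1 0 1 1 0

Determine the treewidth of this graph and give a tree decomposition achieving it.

Treewidth 4.
One optimal decomposition is:
Bags: B1 = {a, d, f, g, h}  B2 = {c, d, f, g, h}  B3 = {a, b, d, f, g}  B4 = {c, d, e, f, g}
Tree: B1–B2, B1–B3, B2–B4

The largest bag has 5 vertices, giving width 4; this decomposition certifies tw(G) ≤ 4. On the other hand G contains the 5-clique {c, d, e, f, g}. A clique must lie in a single bag of any decomposition, so no decomposition can have width below 4. Combining the bounds, tw(G) = 4.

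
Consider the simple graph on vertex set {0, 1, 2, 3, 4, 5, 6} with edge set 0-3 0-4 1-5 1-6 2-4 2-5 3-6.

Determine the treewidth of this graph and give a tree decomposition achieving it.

Each bag holds 3 vertices, so the decomposition has width 2, which upper-bounds the treewidth. For the lower bound, G contains the cycle 0–3–6–1–5–2–4–0, so G is not a forest; only forests have treewidth ≤ 1, hence tw(G) ≥ 2. The upper and lower bounds meet at 2, so that is the treewidth.

Treewidth 2.
One such decomposition:
Bags: B1 = {0, 3, 6}  B2 = {0, 1, 6}  B3 = {0, 1, 5}  B4 = {0, 2, 5}  B5 = {0, 2, 4}
Tree: B1–B2, B2–B3, B3–B4, B4–B5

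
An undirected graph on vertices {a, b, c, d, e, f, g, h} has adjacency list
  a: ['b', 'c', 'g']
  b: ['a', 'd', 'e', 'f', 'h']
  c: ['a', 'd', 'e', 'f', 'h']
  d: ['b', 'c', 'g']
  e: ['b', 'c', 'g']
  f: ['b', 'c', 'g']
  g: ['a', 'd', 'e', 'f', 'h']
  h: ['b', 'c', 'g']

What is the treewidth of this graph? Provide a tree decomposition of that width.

Every bag has size at most 4, so the width is 4 − 1 = 3 and tw(G) ≤ 3. For the lower bound: the 4 vertex sets {c,d}, {a,b}, {g}, {e} are disjoint, each induces a connected subgraph, and every pair is joined by at least one edge of G. Contracting each set to a single vertex therefore yields K_{4} as a minor, and since treewidth is minor-monotone, tw(G) ≥ tw(K_{4}) = 3. Therefore the treewidth is 3.

Treewidth 3.
One optimal decomposition is:
Bags: B1 = {b, c, d, g}  B2 = {a, b, c, g}  B3 = {b, c, e, g}  B4 = {b, c, g, h}  B5 = {b, c, f, g}
Tree: B1–B2, B2–B3, B3–B4, B4–B5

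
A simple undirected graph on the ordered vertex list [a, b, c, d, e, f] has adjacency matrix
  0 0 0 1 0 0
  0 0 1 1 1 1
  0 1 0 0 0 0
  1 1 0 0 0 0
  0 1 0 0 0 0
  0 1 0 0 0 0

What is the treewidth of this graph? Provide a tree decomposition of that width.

Treewidth 1.
Bags: B1 = {b, e}  B2 = {b, d}  B3 = {b, f}  B4 = {a, d}  B5 = {b, c}
Tree: B1–B2, B1–B3, B2–B4, B3–B5

Every bag has size at most 2, so the width is 2 − 1 = 1 and tw(G) ≤ 1. G has an edge, so its treewidth is at least 1. Hence tw(G) = 1 exactly.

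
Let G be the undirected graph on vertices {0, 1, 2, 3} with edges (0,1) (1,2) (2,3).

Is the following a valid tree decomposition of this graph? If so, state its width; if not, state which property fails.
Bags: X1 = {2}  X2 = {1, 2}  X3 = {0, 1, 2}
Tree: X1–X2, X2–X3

A tree decomposition must satisfy three properties: every vertex lies in some bag; for every edge, both endpoints lie together in some bag; and for every vertex, the bags containing it form a connected subtree. Here vertex 3 appears in no bag, so the decomposition is invalid.

No — vertex 3 appears in no bag.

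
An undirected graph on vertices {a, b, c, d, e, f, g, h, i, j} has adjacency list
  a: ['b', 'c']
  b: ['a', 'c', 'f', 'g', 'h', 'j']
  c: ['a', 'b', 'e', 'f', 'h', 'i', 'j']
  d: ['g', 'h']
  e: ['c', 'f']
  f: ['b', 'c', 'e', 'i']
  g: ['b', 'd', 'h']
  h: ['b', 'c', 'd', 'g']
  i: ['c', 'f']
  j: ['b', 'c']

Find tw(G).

2

A width-2 tree decomposition is:
Bags: B1 = {b, c, j}  B2 = {b, c, f}  B3 = {c, e, f}  B4 = {b, c, h}  B5 = {c, f, i}  B6 = {a, b, c}  B7 = {b, g, h}  B8 = {d, g, h}
Tree: B1–B2, B2–B3, B1–B4, B2–B5, B4–B6, B4–B7, B7–B8
Each bag holds 3 vertices, so the decomposition has width 2, which upper-bounds the treewidth. On the other hand G contains the 3-clique {d, g, h}. A clique must lie in a single bag of any decomposition, so no decomposition can have width below 2. Hence tw(G) = 2 exactly.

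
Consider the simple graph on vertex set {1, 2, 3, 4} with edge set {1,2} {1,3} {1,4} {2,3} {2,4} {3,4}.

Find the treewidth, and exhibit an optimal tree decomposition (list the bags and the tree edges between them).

A single bag containing all 4 vertices is trivially a valid decomposition of width 3. For the lower bound, the 4 vertices {1, 2, 3, 4} are pairwise adjacent, and any tree decomposition puts a clique entirely inside one bag — forcing width ≥ 3. Combining the bounds, tw(G) = 3.

Treewidth 3.
One optimal decomposition is:
Bags: B1 = {1, 2, 3, 4}
Tree: (single bag)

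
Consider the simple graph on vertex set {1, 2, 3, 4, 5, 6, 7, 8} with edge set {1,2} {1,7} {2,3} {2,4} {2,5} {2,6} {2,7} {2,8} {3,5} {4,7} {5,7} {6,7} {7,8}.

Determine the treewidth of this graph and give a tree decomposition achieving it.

Every bag has size at most 3, so the width is 3 − 1 = 2 and tw(G) ≤ 2. Conversely, {2, 3, 5} is a clique of size 3, and the vertices of any clique must share a bag in every tree decomposition; so some bag has ≥ 3 vertices and tw(G) ≥ 2. Combining the bounds, tw(G) = 2.

Treewidth 2.
One such decomposition:
Bags: B1 = {1, 2, 7}  B2 = {2, 4, 7}  B3 = {2, 7, 8}  B4 = {2, 5, 7}  B5 = {2, 3, 5}  B6 = {2, 6, 7}
Tree: B1–B2, B1–B3, B2–B4, B4–B5, B3–B6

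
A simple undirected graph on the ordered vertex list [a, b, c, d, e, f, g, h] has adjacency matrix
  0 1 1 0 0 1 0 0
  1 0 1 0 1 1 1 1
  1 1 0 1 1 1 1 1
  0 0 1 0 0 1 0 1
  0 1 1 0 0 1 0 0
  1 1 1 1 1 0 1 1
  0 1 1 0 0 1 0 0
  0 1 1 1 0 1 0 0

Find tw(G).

3

A width-3 tree decomposition is:
Bags: B1 = {b, c, f, h}  B2 = {a, b, c, f}  B3 = {c, d, f, h}  B4 = {b, c, e, f}  B5 = {b, c, f, g}
Tree: B1–B2, B1–B3, B1–B4, B1–B5
The largest bag has 4 vertices, giving width 3; this decomposition certifies tw(G) ≤ 3. For the lower bound, the 4 vertices {c, d, f, h} are pairwise adjacent, and any tree decomposition puts a clique entirely inside one bag — forcing width ≥ 3. Combining the bounds, tw(G) = 3.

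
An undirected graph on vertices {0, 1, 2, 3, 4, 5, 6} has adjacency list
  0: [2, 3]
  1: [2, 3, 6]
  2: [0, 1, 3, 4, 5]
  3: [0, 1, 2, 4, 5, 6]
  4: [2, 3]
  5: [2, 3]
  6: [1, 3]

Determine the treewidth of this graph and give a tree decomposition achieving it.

Treewidth 2.
One optimal decomposition is:
Bags: B1 = {1, 2, 3}  B2 = {1, 3, 6}  B3 = {0, 2, 3}  B4 = {2, 3, 4}  B5 = {2, 3, 5}
Tree: B1–B2, B1–B3, B1–B4, B1–B5

The largest bag has 3 vertices, giving width 2; this decomposition certifies tw(G) ≤ 2. Conversely, {0, 2, 3} is a clique of size 3, and the vertices of any clique must share a bag in every tree decomposition; so some bag has ≥ 3 vertices and tw(G) ≥ 2. Therefore the treewidth is 2.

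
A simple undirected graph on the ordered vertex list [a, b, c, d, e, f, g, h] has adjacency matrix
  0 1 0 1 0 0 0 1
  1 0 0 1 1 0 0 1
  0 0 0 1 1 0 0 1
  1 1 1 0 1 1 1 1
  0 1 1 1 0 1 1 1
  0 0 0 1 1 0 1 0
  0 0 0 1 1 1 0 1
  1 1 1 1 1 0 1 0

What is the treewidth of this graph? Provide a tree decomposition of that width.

Every bag has size at most 4, so the width is 4 − 1 = 3 and tw(G) ≤ 3. Conversely, {d, e, g, h} is a clique of size 4, and the vertices of any clique must share a bag in every tree decomposition; so some bag has ≥ 4 vertices and tw(G) ≥ 3. Hence tw(G) = 3 exactly.

Treewidth 3.
Bags: B1 = {d, e, g, h}  B2 = {d, e, f, g}  B3 = {c, d, e, h}  B4 = {b, d, e, h}  B5 = {a, b, d, h}
Tree: B1–B2, B1–B3, B1–B4, B4–B5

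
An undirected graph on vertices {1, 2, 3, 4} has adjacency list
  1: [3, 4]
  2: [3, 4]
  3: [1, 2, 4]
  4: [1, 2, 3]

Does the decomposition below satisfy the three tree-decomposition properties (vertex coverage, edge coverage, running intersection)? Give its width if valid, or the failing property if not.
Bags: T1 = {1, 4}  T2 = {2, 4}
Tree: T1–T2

A tree decomposition must satisfy three properties: every vertex lies in some bag; for every edge, both endpoints lie together in some bag; and for every vertex, the bags containing it form a connected subtree. Here vertex 3 appears in no bag, so the decomposition is invalid.

No — vertex 3 appears in no bag.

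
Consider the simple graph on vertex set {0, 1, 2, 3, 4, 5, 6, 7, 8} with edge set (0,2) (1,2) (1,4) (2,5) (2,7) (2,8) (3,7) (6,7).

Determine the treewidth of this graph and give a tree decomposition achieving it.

Treewidth 1.
Bags: B1 = {1, 4}  B2 = {1, 2}  B3 = {2, 7}  B4 = {2, 5}  B5 = {6, 7}  B6 = {2, 8}  B7 = {3, 7}  B8 = {0, 2}
Tree: B1–B2, B2–B3, B3–B4, B3–B5, B3–B6, B5–B7, B2–B8

Each bag holds 2 vertices, so the decomposition has width 1, which upper-bounds the treewidth. G has an edge, so its treewidth is at least 1. Hence tw(G) = 1 exactly.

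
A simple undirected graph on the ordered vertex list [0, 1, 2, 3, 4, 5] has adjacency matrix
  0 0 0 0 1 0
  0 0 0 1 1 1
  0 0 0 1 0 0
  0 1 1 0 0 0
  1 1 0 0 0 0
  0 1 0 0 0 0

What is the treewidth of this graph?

A width-1 tree decomposition is:
Bags: B1 = {2, 3}  B2 = {1, 3}  B3 = {1, 5}  B4 = {1, 4}  B5 = {0, 4}
Tree: B1–B2, B2–B3, B3–B4, B4–B5
Every bag has size at most 2, so the width is 2 − 1 = 1 and tw(G) ≤ 1. Since G has at least one edge (e.g. 2–3), it is not an edgeless graph, so tw(G) ≥ 1. The upper and lower bounds meet at 1, so that is the treewidth.

1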